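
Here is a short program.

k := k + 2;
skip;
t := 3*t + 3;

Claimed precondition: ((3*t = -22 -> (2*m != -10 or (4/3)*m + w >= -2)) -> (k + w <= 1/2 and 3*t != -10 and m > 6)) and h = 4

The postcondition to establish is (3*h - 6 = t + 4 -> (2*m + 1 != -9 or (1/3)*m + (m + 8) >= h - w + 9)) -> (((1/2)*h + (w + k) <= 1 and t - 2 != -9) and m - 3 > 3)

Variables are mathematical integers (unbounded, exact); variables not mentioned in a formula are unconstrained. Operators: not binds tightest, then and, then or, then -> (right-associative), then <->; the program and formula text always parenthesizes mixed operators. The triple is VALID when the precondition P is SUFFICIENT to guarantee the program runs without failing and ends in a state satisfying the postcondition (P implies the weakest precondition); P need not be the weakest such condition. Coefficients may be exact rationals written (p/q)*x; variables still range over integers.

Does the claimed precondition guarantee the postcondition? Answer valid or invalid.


Working backward. After the program, the postcondition (3*h - 6 = t + 4 -> (2*m + 1 != -9 or (1/3)*m + (m + 8) >= h - w + 9)) -> (((1/2)*h + (w + k) <= 1 and t - 2 != -9) and m - 3 > 3) must hold; in canonical form it is (3*h = t + 10 -> (2*m != -10 or (4/3)*m + w >= h + 1)) -> ((1/2)*h + k + w <= 1 and t != -7 and m > 6).
Before t := 3*t + 3: (3*h = 3*t + 13 -> (2*m != -10 or (4/3)*m + w >= h + 1)) -> ((1/2)*h + k + w <= 1 and 3*t != -10 and m > 6)
Before skip: (3*h = 3*t + 13 -> (2*m != -10 or (4/3)*m + w >= h + 1)) -> ((1/2)*h + k + w <= 1 and 3*t != -10 and m > 6)
Before k := k + 2: (3*h = 3*t + 13 -> (2*m != -10 or (4/3)*m + w >= h + 1)) -> ((1/2)*h + k + w <= -1 and 3*t != -10 and m > 6)
The weakest precondition is (3*h = 3*t + 13 -> (2*m != -10 or (4/3)*m + w >= h + 1)) -> ((1/2)*h + k + w <= -1 and 3*t != -10 and m > 6).
Check whether ((3*t = -22 -> (2*m != -10 or (4/3)*m + w >= -2)) -> (k + w <= 1/2 and 3*t != -10 and m > 6)) and h = 4 implies it.
Countermodel: at the initial state h = 4, k = 0, m = 7, t = 0, w = 0, the precondition holds but the weakest precondition fails.
Answer: invalid


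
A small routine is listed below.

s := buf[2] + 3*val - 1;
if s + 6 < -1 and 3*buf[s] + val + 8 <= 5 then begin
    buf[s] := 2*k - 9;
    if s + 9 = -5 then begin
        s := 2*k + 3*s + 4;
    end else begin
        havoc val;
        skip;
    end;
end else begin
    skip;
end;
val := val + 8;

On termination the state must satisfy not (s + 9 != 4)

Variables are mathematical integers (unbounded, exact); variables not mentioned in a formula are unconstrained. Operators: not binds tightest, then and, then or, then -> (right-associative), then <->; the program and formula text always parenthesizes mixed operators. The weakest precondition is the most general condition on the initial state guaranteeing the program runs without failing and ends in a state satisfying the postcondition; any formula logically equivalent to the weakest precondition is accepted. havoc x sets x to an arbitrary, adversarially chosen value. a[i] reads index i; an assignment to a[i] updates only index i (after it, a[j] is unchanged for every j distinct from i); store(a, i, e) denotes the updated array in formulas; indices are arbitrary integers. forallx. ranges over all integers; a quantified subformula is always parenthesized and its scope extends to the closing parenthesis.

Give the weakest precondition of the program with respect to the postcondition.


Working backward. After the program, the postcondition not (s + 9 != 4) must hold; in canonical form it is not (s != -5).
Before val := val + 8: not (s != -5)
Then branch requires (s = -14 -> (not (2*k + 3*s != -9))) and ((not (s = -14)) -> (not (s != -5))); else branch requires not (s != -5).
Before the if: ((s < -7 and 3*buf[s] + val <= -3) -> ((s = -14 -> (not (2*k + 3*s != -9))) and ((not (s = -14)) -> (not (s != -5))))) and ((not (s < -7 and 3*buf[s] + val <= -3)) -> (not (s != -5)))
Before s := buf[2] + 3*val - 1: ((buf[2] + 3*val < -6 and 3*buf[buf[2] + 3*val - 1] + val <= -3) -> ((buf[2] + 3*val = -13 -> (not (3*buf[2] + 2*k + 9*val != -6))) and ((not (buf[2] + 3*val = -13)) -> (not (buf[2] + 3*val != -4))))) and ((not (buf[2] + 3*val < -6 and 3*buf[buf[2] + 3*val - 1] + val <= -3)) -> (not (buf[2] + 3*val != -4)))
Answer: WP = ((buf[2] + 3*val < -6 and 3*buf[buf[2] + 3*val - 1] + val <= -3) -> ((buf[2] + 3*val = -13 -> (not (3*buf[2] + 2*k + 9*val != -6))) and ((not (buf[2] + 3*val = -13)) -> (not (buf[2] + 3*val != -4))))) and ((not (buf[2] + 3*val < -6 and 3*buf[buf[2] + 3*val - 1] + val <= -3)) -> (not (buf[2] + 3*val != -4)))


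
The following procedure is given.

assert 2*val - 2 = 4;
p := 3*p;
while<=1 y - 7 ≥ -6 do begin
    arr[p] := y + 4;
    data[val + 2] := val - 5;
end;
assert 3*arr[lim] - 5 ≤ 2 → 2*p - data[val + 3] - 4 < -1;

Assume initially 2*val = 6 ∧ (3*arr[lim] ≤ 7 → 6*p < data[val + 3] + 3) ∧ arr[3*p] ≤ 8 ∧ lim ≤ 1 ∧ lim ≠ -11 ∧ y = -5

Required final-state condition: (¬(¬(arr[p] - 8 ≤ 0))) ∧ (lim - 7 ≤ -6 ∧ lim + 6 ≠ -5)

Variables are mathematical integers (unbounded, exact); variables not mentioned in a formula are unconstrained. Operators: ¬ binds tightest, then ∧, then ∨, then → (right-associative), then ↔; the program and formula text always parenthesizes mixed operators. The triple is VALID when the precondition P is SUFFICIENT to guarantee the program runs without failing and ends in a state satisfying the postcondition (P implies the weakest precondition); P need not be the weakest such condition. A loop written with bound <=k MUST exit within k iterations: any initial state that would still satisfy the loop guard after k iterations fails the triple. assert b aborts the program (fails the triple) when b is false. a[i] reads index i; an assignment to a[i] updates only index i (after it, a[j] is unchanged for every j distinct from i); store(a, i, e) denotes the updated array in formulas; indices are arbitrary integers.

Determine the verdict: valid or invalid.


Working backward. After the program, the postcondition (¬(¬(arr[p] - 8 ≤ 0))) ∧ (lim - 7 ≤ -6 ∧ lim + 6 ≠ -5) must hold; in canonical form it is arr[p] ≤ 8 ∧ lim ≤ 1 ∧ lim ≠ -11.
Before assert 3*arr[lim] - 5 ≤ 2 → 2*p - data[val + 3] - 4 < -1: (3*arr[lim] ≤ 7 → 2*p < data[val + 3] + 3) ∧ arr[p] ≤ 8 ∧ lim ≤ 1 ∧ lim ≠ -11
Before the loop (bound <=1), unroll the exhaustion recursion (WP_0 = exit-now case; WP_j = one more guarded iteration, up to j = 1):
  WP_0: (¬(y ≥ 1)) ∧ (3*arr[lim] ≤ 7 → 2*p < data[val + 3] + 3) ∧ arr[p] ≤ 8 ∧ lim ≤ 1 ∧ lim ≠ -11
  WP_1: (y ≥ 1 → ((¬(y ≥ 1)) ∧ (3*store(arr, p, y + 4)[lim] ≤ 7 → 2*p < store(data, val + 2, val - 5)[val + 3] + 3) ∧ store(arr, p, y + 4)[p] ≤ 8 ∧ lim ≤ 1 ∧ lim ≠ -11)) ∧ ((¬(y ≥ 1)) → ((3*arr[lim] ≤ 7 → 2*p < data[val + 3] + 3) ∧ arr[p] ≤ 8 ∧ lim ≤ 1 ∧ lim ≠ -11))
So before the loop: (y ≥ 1 → ((¬(y ≥ 1)) ∧ (3*store(arr, p, y + 4)[lim] ≤ 7 → 2*p < store(data, val + 2, val - 5)[val + 3] + 3) ∧ store(arr, p, y + 4)[p] ≤ 8 ∧ lim ≤ 1 ∧ lim ≠ -11)) ∧ ((¬(y ≥ 1)) → ((3*arr[lim] ≤ 7 → 2*p < data[val + 3] + 3) ∧ arr[p] ≤ 8 ∧ lim ≤ 1 ∧ lim ≠ -11))
Before p := 3*p: (y ≥ 1 → ((¬(y ≥ 1)) ∧ (3*store(arr, 3*p, y + 4)[lim] ≤ 7 → 6*p < store(data, val + 2, val - 5)[val + 3] + 3) ∧ store(arr, 3*p, y + 4)[3*p] ≤ 8 ∧ lim ≤ 1 ∧ lim ≠ -11)) ∧ ((¬(y ≥ 1)) → ((3*arr[lim] ≤ 7 → 6*p < data[val + 3] + 3) ∧ arr[3*p] ≤ 8 ∧ lim ≤ 1 ∧ lim ≠ -11))
Before assert 2*val - 2 = 4: 2*val = 6 ∧ (y ≥ 1 → ((¬(y ≥ 1)) ∧ (3*store(arr, 3*p, y + 4)[lim] ≤ 7 → 6*p < store(data, val + 2, val - 5)[val + 3] + 3) ∧ store(arr, 3*p, y + 4)[3*p] ≤ 8 ∧ lim ≤ 1 ∧ lim ≠ -11)) ∧ ((¬(y ≥ 1)) → ((3*arr[lim] ≤ 7 → 6*p < data[val + 3] + 3) ∧ arr[3*p] ≤ 8 ∧ lim ≤ 1 ∧ lim ≠ -11))
The weakest precondition is 2*val = 6 ∧ (y ≥ 1 → ((¬(y ≥ 1)) ∧ (3*store(arr, 3*p, y + 4)[lim] ≤ 7 → 6*p < store(data, val + 2, val - 5)[val + 3] + 3) ∧ store(arr, 3*p, y + 4)[3*p] ≤ 8 ∧ lim ≤ 1 ∧ lim ≠ -11)) ∧ ((¬(y ≥ 1)) → ((3*arr[lim] ≤ 7 → 6*p < data[val + 3] + 3) ∧ arr[3*p] ≤ 8 ∧ lim ≤ 1 ∧ lim ≠ -11)).
Check whether 2*val = 6 ∧ (3*arr[lim] ≤ 7 → 6*p < data[val + 3] + 3) ∧ arr[3*p] ≤ 8 ∧ lim ≤ 1 ∧ lim ≠ -11 ∧ y = -5 implies it.
Every state satisfying the precondition satisfies the weakest precondition: the implication holds.
Answer: valid


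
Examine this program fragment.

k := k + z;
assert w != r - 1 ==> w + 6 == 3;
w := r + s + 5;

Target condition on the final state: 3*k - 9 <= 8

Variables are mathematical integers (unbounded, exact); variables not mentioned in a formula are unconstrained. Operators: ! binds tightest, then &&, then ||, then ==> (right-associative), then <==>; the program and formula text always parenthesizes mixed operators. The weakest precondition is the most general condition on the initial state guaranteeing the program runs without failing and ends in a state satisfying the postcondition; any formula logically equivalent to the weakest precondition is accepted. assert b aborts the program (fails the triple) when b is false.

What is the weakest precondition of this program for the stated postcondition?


Working backward. After the program, the postcondition 3*k - 9 <= 8 must hold; in canonical form it is 3*k <= 17.
Before w := r + s + 5: 3*k <= 17
Before assert w != r - 1 ==> w + 6 == 3: (w != r - 1 ==> w == -3) && 3*k <= 17
Before k := k + z: (w != r - 1 ==> w == -3) && 3*k + 3*z <= 17
Answer: WP = (w != r - 1 ==> w == -3) && 3*k + 3*z <= 17


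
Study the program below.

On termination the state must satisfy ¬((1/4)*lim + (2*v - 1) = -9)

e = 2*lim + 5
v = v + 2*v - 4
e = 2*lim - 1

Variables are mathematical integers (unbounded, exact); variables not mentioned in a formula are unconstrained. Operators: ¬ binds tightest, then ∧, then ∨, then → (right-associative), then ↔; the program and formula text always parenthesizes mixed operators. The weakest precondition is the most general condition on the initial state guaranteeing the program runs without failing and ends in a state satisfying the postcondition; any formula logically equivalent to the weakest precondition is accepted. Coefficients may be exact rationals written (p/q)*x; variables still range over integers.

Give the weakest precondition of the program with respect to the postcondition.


Working backward. After the program, the postcondition ¬((1/4)*lim + (2*v - 1) = -9) must hold; in canonical form it is ¬((1/4)*lim + 2*v = -8).
Before e := 2*lim - 1: ¬((1/4)*lim + 2*v = -8)
Before v := v + 2*v - 4: ¬((1/4)*lim + 6*v = 0)
Before e := 2*lim + 5: ¬((1/4)*lim + 6*v = 0)
Answer: WP = ¬((1/4)*lim + 6*v = 0)


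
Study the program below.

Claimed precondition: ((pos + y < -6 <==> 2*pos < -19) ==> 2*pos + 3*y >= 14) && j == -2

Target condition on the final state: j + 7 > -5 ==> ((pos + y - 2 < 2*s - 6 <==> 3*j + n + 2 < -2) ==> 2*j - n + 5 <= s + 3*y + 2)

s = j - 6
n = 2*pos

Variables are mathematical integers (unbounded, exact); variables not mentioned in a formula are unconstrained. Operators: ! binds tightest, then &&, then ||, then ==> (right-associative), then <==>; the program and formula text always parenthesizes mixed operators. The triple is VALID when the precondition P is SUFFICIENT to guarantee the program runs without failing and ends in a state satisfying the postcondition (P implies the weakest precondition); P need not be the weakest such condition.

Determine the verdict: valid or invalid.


Working backward. After the program, the postcondition j + 7 > -5 ==> ((pos + y - 2 < 2*s - 6 <==> 3*j + n + 2 < -2) ==> 2*j - n + 5 <= s + 3*y + 2) must hold; in canonical form it is j > -12 ==> ((pos + y < 2*s - 4 <==> 3*j + n < -4) ==> 2*j <= n + s + 3*y - 3).
Before n := 2*pos: j > -12 ==> ((pos + y < 2*s - 4 <==> 3*j + 2*pos < -4) ==> 2*j <= 2*pos + s + 3*y - 3)
Before s := j - 6: j > -12 ==> ((pos + y < 2*j - 16 <==> 3*j + 2*pos < -4) ==> j <= 2*pos + 3*y - 9)
The weakest precondition is j > -12 ==> ((pos + y < 2*j - 16 <==> 3*j + 2*pos < -4) ==> j <= 2*pos + 3*y - 9).
Check whether ((pos + y < -6 <==> 2*pos < -19) ==> 2*pos + 3*y >= 14) && j == -2 implies it.
Countermodel: at the initial state j = -2, pos = 0, y = -21, the precondition holds but the weakest precondition fails.
Answer: invalid


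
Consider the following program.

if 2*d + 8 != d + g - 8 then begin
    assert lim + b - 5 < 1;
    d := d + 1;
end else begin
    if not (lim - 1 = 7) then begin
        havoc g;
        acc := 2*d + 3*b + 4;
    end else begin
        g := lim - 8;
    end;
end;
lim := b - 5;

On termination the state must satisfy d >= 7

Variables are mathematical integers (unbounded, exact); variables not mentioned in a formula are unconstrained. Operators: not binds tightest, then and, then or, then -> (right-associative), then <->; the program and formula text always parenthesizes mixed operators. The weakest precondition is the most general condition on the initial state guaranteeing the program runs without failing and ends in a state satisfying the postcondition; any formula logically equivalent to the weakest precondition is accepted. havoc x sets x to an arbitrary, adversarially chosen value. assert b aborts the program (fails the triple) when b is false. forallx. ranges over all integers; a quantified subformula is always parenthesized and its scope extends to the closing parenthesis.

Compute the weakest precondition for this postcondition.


Working backward. After the program, d >= 7 must hold.
Before lim := b - 5: d >= 7
Then branch requires b + lim < 6 and d >= 6; else branch requires ((not (lim = 8)) -> d >= 7) and (lim = 8 -> d >= 7).
Before the if: (d != g - 16 -> (b + lim < 6 and d >= 6)) and ((not (d != g - 16)) -> (((not (lim = 8)) -> d >= 7) and (lim = 8 -> d >= 7)))
Answer: WP = (d != g - 16 -> (b + lim < 6 and d >= 6)) and ((not (d != g - 16)) -> (((not (lim = 8)) -> d >= 7) and (lim = 8 -> d >= 7)))


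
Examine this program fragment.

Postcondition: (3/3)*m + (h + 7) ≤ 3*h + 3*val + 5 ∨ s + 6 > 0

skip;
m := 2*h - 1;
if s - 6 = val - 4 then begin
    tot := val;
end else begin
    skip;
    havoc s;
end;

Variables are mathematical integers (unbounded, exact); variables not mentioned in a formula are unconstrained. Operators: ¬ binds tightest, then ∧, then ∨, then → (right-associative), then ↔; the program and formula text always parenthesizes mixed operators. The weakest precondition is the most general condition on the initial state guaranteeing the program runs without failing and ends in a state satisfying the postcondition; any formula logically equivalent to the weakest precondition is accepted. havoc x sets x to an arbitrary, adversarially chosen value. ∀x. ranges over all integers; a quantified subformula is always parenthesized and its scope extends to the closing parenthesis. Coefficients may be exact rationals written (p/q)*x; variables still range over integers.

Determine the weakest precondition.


Working backward. After the program, the postcondition (3/3)*m + (h + 7) ≤ 3*h + 3*val + 5 ∨ s + 6 > 0 must hold; in canonical form it is m ≤ 2*h + 3*val - 2 ∨ s > -6.
Then branch requires m ≤ 2*h + 3*val - 2 ∨ s > -6; else branch requires ∀s_1. (m ≤ 2*h + 3*val - 2 ∨ s_1 > -6).
Before the if: (s = val + 2 → (m ≤ 2*h + 3*val - 2 ∨ s > -6)) ∧ ((¬(s = val + 2)) → (∀s_1. (m ≤ 2*h + 3*val - 2 ∨ s_1 > -6)))
Before m := 2*h - 1: (s = val + 2 → (3*val ≥ 1 ∨ s > -6)) ∧ ((¬(s = val + 2)) → (∀s_1. (3*val ≥ 1 ∨ s_1 > -6)))
Before skip: (s = val + 2 → (3*val ≥ 1 ∨ s > -6)) ∧ ((¬(s = val + 2)) → (∀s_1. (3*val ≥ 1 ∨ s_1 > -6)))
Answer: WP = (s = val + 2 → (3*val ≥ 1 ∨ s > -6)) ∧ ((¬(s = val + 2)) → (∀s_1. (3*val ≥ 1 ∨ s_1 > -6)))


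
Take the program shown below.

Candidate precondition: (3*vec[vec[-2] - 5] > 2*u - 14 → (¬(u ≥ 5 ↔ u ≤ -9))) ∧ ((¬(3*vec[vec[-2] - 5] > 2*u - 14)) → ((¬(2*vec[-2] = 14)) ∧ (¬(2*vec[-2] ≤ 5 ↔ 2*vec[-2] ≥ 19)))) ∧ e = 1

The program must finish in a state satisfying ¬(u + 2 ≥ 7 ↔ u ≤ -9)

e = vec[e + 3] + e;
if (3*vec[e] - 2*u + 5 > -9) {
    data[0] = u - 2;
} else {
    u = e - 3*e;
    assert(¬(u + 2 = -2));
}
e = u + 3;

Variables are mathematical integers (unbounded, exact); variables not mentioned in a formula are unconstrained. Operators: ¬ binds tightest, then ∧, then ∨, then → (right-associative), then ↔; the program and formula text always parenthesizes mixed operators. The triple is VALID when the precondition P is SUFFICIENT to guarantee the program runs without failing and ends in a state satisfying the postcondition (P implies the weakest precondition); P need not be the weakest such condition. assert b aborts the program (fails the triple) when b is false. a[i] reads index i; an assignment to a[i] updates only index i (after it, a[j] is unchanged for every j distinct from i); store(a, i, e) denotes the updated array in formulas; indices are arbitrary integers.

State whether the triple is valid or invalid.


Working backward. After the program, the postcondition ¬(u + 2 ≥ 7 ↔ u ≤ -9) must hold; in canonical form it is ¬(u ≥ 5 ↔ u ≤ -9).
Before e := u + 3: ¬(u ≥ 5 ↔ u ≤ -9)
Then branch requires ¬(u ≥ 5 ↔ u ≤ -9); else branch requires (¬(2*e = 4)) ∧ (¬(2*e ≤ -5 ↔ 2*e ≥ 9)).
Before the if: (3*vec[e] > 2*u - 14 → (¬(u ≥ 5 ↔ u ≤ -9))) ∧ ((¬(3*vec[e] > 2*u - 14)) → ((¬(2*e = 4)) ∧ (¬(2*e ≤ -5 ↔ 2*e ≥ 9))))
Before e := vec[e + 3] + e: (3*vec[vec[e + 3] + e] > 2*u - 14 → (¬(u ≥ 5 ↔ u ≤ -9))) ∧ ((¬(3*vec[vec[e + 3] + e] > 2*u - 14)) → ((¬(2*vec[e + 3] + 2*e = 4)) ∧ (¬(2*vec[e + 3] + 2*e ≤ -5 ↔ 2*vec[e + 3] + 2*e ≥ 9))))
The weakest precondition is (3*vec[vec[e + 3] + e] > 2*u - 14 → (¬(u ≥ 5 ↔ u ≤ -9))) ∧ ((¬(3*vec[vec[e + 3] + e] > 2*u - 14)) → ((¬(2*vec[e + 3] + 2*e = 4)) ∧ (¬(2*vec[e + 3] + 2*e ≤ -5 ↔ 2*vec[e + 3] + 2*e ≥ 9)))).
Check whether (3*vec[vec[-2] - 5] > 2*u - 14 → (¬(u ≥ 5 ↔ u ≤ -9))) ∧ ((¬(3*vec[vec[-2] - 5] > 2*u - 14)) → ((¬(2*vec[-2] = 14)) ∧ (¬(2*vec[-2] ≤ 5 ↔ 2*vec[-2] ≥ 19)))) ∧ e = 1 implies it.
Countermodel: at the initial state e = 1, u = 1, vec = {[-5] = -4, [-2] = 0, [4] = 6516, [6517] = 30152, elsewhere -4}, the precondition holds but the weakest precondition fails.
Answer: invalid


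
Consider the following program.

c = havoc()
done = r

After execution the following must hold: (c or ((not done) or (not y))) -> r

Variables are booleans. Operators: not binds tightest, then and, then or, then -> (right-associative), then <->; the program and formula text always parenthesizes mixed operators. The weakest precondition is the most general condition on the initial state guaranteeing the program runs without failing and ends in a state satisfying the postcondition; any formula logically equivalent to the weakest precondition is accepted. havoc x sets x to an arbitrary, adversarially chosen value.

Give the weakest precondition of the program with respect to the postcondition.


Working backward. After the program, the postcondition (c or ((not done) or (not y))) -> r must hold; in canonical form it is (c or (not done) or (not y)) -> r.
Before done := r: (c or (not r) or (not y)) -> r
Before havoc c: r and (((not r) or (not y)) -> r)
Answer: WP = r and (((not r) or (not y)) -> r)


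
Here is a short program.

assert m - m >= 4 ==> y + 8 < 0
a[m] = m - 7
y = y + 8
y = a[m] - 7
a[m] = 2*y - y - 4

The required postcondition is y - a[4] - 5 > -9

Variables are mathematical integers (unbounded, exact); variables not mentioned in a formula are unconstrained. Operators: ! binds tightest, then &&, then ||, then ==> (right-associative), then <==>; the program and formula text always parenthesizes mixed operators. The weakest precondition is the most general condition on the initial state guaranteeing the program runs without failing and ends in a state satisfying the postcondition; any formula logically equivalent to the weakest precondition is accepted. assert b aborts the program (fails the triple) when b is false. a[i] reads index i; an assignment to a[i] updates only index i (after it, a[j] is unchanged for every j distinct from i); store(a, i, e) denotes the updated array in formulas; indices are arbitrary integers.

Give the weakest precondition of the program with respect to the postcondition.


Working backward. After the program, the postcondition y - a[4] - 5 > -9 must hold; in canonical form it is y > a[4] - 4.
Before a[m] := 2*y - y - 4: y > store(a, m, y - 4)[4] - 4
Before y := a[m] - 7: a[m] > store(a, m, a[m] - 11)[4] + 3
Before y := y + 8: a[m] > store(a, m, a[m] - 11)[4] + 3
Before a[m] := m - 7: store(a, m, m - 7)[m] > store(store(a, m, m - 7), m, store(a, m, m - 7)[m] - 11)[4] + 3
Before assert m - m >= 4 ==> y + 8 < 0: store(a, m, m - 7)[m] > store(store(a, m, m - 7), m, store(a, m, m - 7)[m] - 11)[4] + 3
Answer: WP = store(a, m, m - 7)[m] > store(store(a, m, m - 7), m, store(a, m, m - 7)[m] - 11)[4] + 3


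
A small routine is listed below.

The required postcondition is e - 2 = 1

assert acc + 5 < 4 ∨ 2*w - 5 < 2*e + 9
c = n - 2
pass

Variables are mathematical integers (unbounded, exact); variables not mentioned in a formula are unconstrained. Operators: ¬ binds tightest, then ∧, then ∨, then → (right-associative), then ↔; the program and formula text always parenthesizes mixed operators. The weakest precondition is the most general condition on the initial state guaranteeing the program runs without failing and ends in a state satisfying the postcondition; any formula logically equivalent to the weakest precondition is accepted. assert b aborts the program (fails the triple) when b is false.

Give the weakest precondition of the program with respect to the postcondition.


Working backward. After the program, the postcondition e - 2 = 1 must hold; in canonical form it is e = 3.
Before skip: e = 3
Before c := n - 2: e = 3
Before assert acc + 5 < 4 ∨ 2*w - 5 < 2*e + 9: (acc < -1 ∨ 2*w < 2*e + 14) ∧ e = 3
Answer: WP = (acc < -1 ∨ 2*w < 2*e + 14) ∧ e = 3


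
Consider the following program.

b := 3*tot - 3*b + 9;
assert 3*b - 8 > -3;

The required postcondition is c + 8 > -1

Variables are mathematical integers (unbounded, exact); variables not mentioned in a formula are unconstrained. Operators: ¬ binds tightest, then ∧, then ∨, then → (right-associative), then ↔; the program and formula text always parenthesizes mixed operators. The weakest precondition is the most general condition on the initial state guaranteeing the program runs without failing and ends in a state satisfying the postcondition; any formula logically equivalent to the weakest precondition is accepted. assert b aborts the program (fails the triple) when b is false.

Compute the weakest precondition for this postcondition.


Working backward. After the program, the postcondition c + 8 > -1 must hold; in canonical form it is c > -9.
Before assert 3*b - 8 > -3: 3*b > 5 ∧ c > -9
Before b := 3*tot - 3*b + 9: 9*tot > 9*b - 22 ∧ c > -9
Answer: WP = 9*tot > 9*b - 22 ∧ c > -9


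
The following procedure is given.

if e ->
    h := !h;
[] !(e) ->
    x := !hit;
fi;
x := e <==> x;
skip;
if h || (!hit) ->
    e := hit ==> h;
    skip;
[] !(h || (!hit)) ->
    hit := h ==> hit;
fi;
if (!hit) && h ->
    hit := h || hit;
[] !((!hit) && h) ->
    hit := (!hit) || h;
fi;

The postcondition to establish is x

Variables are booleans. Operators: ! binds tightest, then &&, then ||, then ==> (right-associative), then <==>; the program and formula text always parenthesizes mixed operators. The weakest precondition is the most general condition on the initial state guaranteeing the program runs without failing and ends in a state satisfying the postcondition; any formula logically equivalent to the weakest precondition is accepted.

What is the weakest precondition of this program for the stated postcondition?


Working backward. After the program, x must hold.
Then branch requires x; else branch requires x.
Before the if: (((!hit) && h) ==> x) && ((!((!hit) && h)) ==> x)
Then branch requires (((!hit) && h) ==> x) && ((!((!hit) && h)) ==> x); else branch requires (((!(h ==> hit)) && h) ==> x) && ((!((!(h ==> hit)) && h)) ==> x).
Before the if: ((h || (!hit)) ==> ((((!hit) && h) ==> x) && ((!((!hit) && h)) ==> x))) && ((!(h || (!hit))) ==> ((((!(h ==> hit)) && h) ==> x) && ((!((!(h ==> hit)) && h)) ==> x)))
Before skip: ((h || (!hit)) ==> ((((!hit) && h) ==> x) && ((!((!hit) && h)) ==> x))) && ((!(h || (!hit))) ==> ((((!(h ==> hit)) && h) ==> x) && ((!((!(h ==> hit)) && h)) ==> x)))
Before x := e <==> x: ((h || (!hit)) ==> ((((!hit) && h) ==> (e <==> x)) && ((!((!hit) && h)) ==> (e <==> x)))) && ((!(h || (!hit))) ==> ((((!(h ==> hit)) && h) ==> (e <==> x)) && ((!((!(h ==> hit)) && h)) ==> (e <==> x))))
Then branch requires (((!h) || (!hit)) ==> ((((!hit) && (!h)) ==> (e <==> x)) && ((!((!hit) && (!h))) ==> (e <==> x)))) && ((!((!h) || (!hit))) ==> ((((!((!h) ==> hit)) && (!h)) ==> (e <==> x)) && ((!((!((!h) ==> hit)) && (!h))) ==> (e <==> x)))); else branch requires ((h || (!hit)) ==> ((((!hit) && h) ==> (e <==> (!hit))) && ((!((!hit) && h)) ==> (e <==> (!hit))))) && ((!(h || (!hit))) ==> ((((!(h ==> hit)) && h) ==> (e <==> (!hit))) && ((!((!(h ==> hit)) && h)) ==> (e <==> (!hit))))).
Before the if: (e ==> ((((!h) || (!hit)) ==> ((((!hit) && (!h)) ==> (e <==> x)) && ((!((!hit) && (!h))) ==> (e <==> x)))) && ((!((!h) || (!hit))) ==> ((((!((!h) ==> hit)) && (!h)) ==> (e <==> x)) && ((!((!((!h) ==> hit)) && (!h))) ==> (e <==> x)))))) && ((!e) ==> (((h || (!hit)) ==> ((((!hit) && h) ==> (e <==> (!hit))) && ((!((!hit) && h)) ==> (e <==> (!hit))))) && ((!(h || (!hit))) ==> ((((!(h ==> hit)) && h) ==> (e <==> (!hit))) && ((!((!(h ==> hit)) && h)) ==> (e <==> (!hit)))))))
Answer: WP = (e ==> ((((!h) || (!hit)) ==> ((((!hit) && (!h)) ==> (e <==> x)) && ((!((!hit) && (!h))) ==> (e <==> x)))) && ((!((!h) || (!hit))) ==> ((((!((!h) ==> hit)) && (!h)) ==> (e <==> x)) && ((!((!((!h) ==> hit)) && (!h))) ==> (e <==> x)))))) && ((!e) ==> (((h || (!hit)) ==> ((((!hit) && h) ==> (e <==> (!hit))) && ((!((!hit) && h)) ==> (e <==> (!hit))))) && ((!(h || (!hit))) ==> ((((!(h ==> hit)) && h) ==> (e <==> (!hit))) && ((!((!(h ==> hit)) && h)) ==> (e <==> (!hit)))))))


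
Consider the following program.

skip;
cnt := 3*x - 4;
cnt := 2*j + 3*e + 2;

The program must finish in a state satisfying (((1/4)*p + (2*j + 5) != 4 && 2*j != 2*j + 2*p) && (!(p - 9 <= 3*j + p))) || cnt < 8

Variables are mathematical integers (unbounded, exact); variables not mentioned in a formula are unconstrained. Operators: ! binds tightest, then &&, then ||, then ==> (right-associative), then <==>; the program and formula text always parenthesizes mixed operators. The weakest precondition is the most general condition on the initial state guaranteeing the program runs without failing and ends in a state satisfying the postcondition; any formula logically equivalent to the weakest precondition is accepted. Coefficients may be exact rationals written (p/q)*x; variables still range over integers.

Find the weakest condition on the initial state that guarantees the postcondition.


Working backward. After the program, the postcondition (((1/4)*p + (2*j + 5) != 4 && 2*j != 2*j + 2*p) && (!(p - 9 <= 3*j + p))) || cnt < 8 must hold; in canonical form it is (2*j + (1/4)*p != -1 && 2*p != 0 && (!(3*j >= -9))) || cnt < 8.
Before cnt := 2*j + 3*e + 2: (2*j + (1/4)*p != -1 && 2*p != 0 && (!(3*j >= -9))) || 3*e + 2*j < 6
Before cnt := 3*x - 4: (2*j + (1/4)*p != -1 && 2*p != 0 && (!(3*j >= -9))) || 3*e + 2*j < 6
Before skip: (2*j + (1/4)*p != -1 && 2*p != 0 && (!(3*j >= -9))) || 3*e + 2*j < 6
Answer: WP = (2*j + (1/4)*p != -1 && 2*p != 0 && (!(3*j >= -9))) || 3*e + 2*j < 6


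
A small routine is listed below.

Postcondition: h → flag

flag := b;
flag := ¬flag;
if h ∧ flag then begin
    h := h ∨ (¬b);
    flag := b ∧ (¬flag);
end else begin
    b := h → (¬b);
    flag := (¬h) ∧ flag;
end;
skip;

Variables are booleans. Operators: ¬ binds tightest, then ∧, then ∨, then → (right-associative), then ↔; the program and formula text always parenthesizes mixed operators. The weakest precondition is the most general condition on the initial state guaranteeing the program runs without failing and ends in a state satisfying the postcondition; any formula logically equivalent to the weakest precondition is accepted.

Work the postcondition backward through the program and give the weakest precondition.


Working backward. After the program, h → flag must hold.
Before skip: h → flag
Then branch requires (h ∨ (¬b)) → (b ∧ (¬flag)); else branch requires h → ((¬h) ∧ flag).
Before the if: ((h ∧ flag) → ((h ∨ (¬b)) → (b ∧ (¬flag)))) ∧ ((¬(h ∧ flag)) → (h → ((¬h) ∧ flag)))
Before flag := ¬flag: ((h ∧ (¬flag)) → ((h ∨ (¬b)) → (b ∧ flag))) ∧ ((¬(h ∧ (¬flag))) → (h → ((¬h) ∧ (¬flag))))
Before flag := b: ((h ∧ (¬b)) → ((h ∨ (¬b)) → b)) ∧ ((¬(h ∧ (¬b))) → (h → ((¬h) ∧ (¬b))))
Answer: WP = ((h ∧ (¬b)) → ((h ∨ (¬b)) → b)) ∧ ((¬(h ∧ (¬b))) → (h → ((¬h) ∧ (¬b))))


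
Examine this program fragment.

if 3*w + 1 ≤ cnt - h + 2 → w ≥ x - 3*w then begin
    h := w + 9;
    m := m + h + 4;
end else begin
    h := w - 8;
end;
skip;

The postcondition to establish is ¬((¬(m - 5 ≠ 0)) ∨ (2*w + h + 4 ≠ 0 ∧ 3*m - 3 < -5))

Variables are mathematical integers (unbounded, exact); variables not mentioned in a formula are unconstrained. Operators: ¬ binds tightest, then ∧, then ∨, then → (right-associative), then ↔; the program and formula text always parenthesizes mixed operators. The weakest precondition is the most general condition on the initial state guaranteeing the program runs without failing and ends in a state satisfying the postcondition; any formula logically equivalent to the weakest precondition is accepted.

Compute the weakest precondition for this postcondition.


Working backward. After the program, the postcondition ¬((¬(m - 5 ≠ 0)) ∨ (2*w + h + 4 ≠ 0 ∧ 3*m - 3 < -5)) must hold; in canonical form it is ¬((¬(m ≠ 5)) ∨ (h + 2*w ≠ -4 ∧ 3*m < -2)).
Before skip: ¬((¬(m ≠ 5)) ∨ (h + 2*w ≠ -4 ∧ 3*m < -2))
Then branch requires ¬((¬(m + w ≠ -8)) ∨ (3*w ≠ -13 ∧ 3*m + 3*w < -41)); else branch requires ¬((¬(m ≠ 5)) ∨ (3*w ≠ 4 ∧ 3*m < -2)).
Before the if: ((h + 3*w ≤ cnt + 1 → 4*w ≥ x) → (¬((¬(m + w ≠ -8)) ∨ (3*w ≠ -13 ∧ 3*m + 3*w < -41)))) ∧ ((¬(h + 3*w ≤ cnt + 1 → 4*w ≥ x)) → (¬((¬(m ≠ 5)) ∨ (3*w ≠ 4 ∧ 3*m < -2))))
Answer: WP = ((h + 3*w ≤ cnt + 1 → 4*w ≥ x) → (¬((¬(m + w ≠ -8)) ∨ (3*w ≠ -13 ∧ 3*m + 3*w < -41)))) ∧ ((¬(h + 3*w ≤ cnt + 1 → 4*w ≥ x)) → (¬((¬(m ≠ 5)) ∨ (3*w ≠ 4 ∧ 3*m < -2))))


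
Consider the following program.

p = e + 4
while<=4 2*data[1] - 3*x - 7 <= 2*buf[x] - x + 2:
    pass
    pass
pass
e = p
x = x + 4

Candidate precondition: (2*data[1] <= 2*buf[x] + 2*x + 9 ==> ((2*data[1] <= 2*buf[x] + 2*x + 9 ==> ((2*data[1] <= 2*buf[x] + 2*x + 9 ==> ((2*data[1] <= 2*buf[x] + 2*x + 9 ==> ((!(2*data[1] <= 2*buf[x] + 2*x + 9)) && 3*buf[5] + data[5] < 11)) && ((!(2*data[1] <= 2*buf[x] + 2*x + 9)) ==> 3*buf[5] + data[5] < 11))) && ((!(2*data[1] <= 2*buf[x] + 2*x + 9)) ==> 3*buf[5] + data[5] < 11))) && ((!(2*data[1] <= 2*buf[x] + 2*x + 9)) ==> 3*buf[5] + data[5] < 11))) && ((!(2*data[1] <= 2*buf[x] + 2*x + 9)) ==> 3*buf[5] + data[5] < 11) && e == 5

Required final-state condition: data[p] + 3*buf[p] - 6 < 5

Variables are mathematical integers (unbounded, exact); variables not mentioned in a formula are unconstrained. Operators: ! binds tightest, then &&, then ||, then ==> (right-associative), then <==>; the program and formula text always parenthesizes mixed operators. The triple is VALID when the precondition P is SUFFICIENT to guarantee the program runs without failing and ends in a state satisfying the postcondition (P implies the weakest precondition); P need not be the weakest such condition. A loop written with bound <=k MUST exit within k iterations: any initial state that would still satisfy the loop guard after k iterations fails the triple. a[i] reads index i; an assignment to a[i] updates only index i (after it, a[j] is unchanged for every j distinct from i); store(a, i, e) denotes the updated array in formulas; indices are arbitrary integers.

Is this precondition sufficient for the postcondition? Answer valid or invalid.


Working backward. After the program, the postcondition data[p] + 3*buf[p] - 6 < 5 must hold; in canonical form it is 3*buf[p] + data[p] < 11.
Before x := x + 4: 3*buf[p] + data[p] < 11
Before e := p: 3*buf[p] + data[p] < 11
Before skip: 3*buf[p] + data[p] < 11
Before the loop (bound <=4), unroll the exhaustion recursion (WP_0 = exit-now case; WP_j = one more guarded iteration, up to j = 4):
  WP_0: (!(2*data[1] <= 2*buf[x] + 2*x + 9)) && 3*buf[p] + data[p] < 11
  WP_1: (2*data[1] <= 2*buf[x] + 2*x + 9 ==> ((!(2*data[1] <= 2*buf[x] + 2*x + 9)) && 3*buf[p] + data[p] < 11)) && ((!(2*data[1] <= 2*buf[x] + 2*x + 9)) ==> 3*buf[p] + data[p] < 11)
  WP_2: (2*data[1] <= 2*buf[x] + 2*x + 9 ==> ((2*data[1] <= 2*buf[x] + 2*x + 9 ==> ((!(2*data[1] <= 2*buf[x] + 2*x + 9)) && 3*buf[p] + data[p] < 11)) && ((!(2*data[1] <= 2*buf[x] + 2*x + 9)) ==> 3*buf[p] + data[p] < 11))) && ((!(2*data[1] <= 2*buf[x] + 2*x + 9)) ==> 3*buf[p] + data[p] < 11)
  WP_3: (2*data[1] <= 2*buf[x] + 2*x + 9 ==> ((2*data[1] <= 2*buf[x] + 2*x + 9 ==> ((2*data[1] <= 2*buf[x] + 2*x + 9 ==> ((!(2*data[1] <= 2*buf[x] + 2*x + 9)) && 3*buf[p] + data[p] < 11)) && ((!(2*data[1] <= 2*buf[x] + 2*x + 9)) ==> 3*buf[p] + data[p] < 11))) && ((!(2*data[1] <= 2*buf[x] + 2*x + 9)) ==> 3*buf[p] + data[p] < 11))) && ((!(2*data[1] <= 2*buf[x] + 2*x + 9)) ==> 3*buf[p] + data[p] < 11)
  WP_4: (2*data[1] <= 2*buf[x] + 2*x + 9 ==> ((2*data[1] <= 2*buf[x] + 2*x + 9 ==> ((2*data[1] <= 2*buf[x] + 2*x + 9 ==> ((2*data[1] <= 2*buf[x] + 2*x + 9 ==> ((!(2*data[1] <= 2*buf[x] + 2*x + 9)) && 3*buf[p] + data[p] < 11)) && ((!(2*data[1] <= 2*buf[x] + 2*x + 9)) ==> 3*buf[p] + data[p] < 11))) && ((!(2*data[1] <= 2*buf[x] + 2*x + 9)) ==> 3*buf[p] + data[p] < 11))) && ((!(2*data[1] <= 2*buf[x] + 2*x + 9)) ==> 3*buf[p] + data[p] < 11))) && ((!(2*data[1] <= 2*buf[x] + 2*x + 9)) ==> 3*buf[p] + data[p] < 11)
So before the loop: (2*data[1] <= 2*buf[x] + 2*x + 9 ==> ((2*data[1] <= 2*buf[x] + 2*x + 9 ==> ((2*data[1] <= 2*buf[x] + 2*x + 9 ==> ((2*data[1] <= 2*buf[x] + 2*x + 9 ==> ((!(2*data[1] <= 2*buf[x] + 2*x + 9)) && 3*buf[p] + data[p] < 11)) && ((!(2*data[1] <= 2*buf[x] + 2*x + 9)) ==> 3*buf[p] + data[p] < 11))) && ((!(2*data[1] <= 2*buf[x] + 2*x + 9)) ==> 3*buf[p] + data[p] < 11))) && ((!(2*data[1] <= 2*buf[x] + 2*x + 9)) ==> 3*buf[p] + data[p] < 11))) && ((!(2*data[1] <= 2*buf[x] + 2*x + 9)) ==> 3*buf[p] + data[p] < 11)
Before p := e + 4: (2*data[1] <= 2*buf[x] + 2*x + 9 ==> ((2*data[1] <= 2*buf[x] + 2*x + 9 ==> ((2*data[1] <= 2*buf[x] + 2*x + 9 ==> ((2*data[1] <= 2*buf[x] + 2*x + 9 ==> ((!(2*data[1] <= 2*buf[x] + 2*x + 9)) && 3*buf[e + 4] + data[e + 4] < 11)) && ((!(2*data[1] <= 2*buf[x] + 2*x + 9)) ==> 3*buf[e + 4] + data[e + 4] < 11))) && ((!(2*data[1] <= 2*buf[x] + 2*x + 9)) ==> 3*buf[e + 4] + data[e + 4] < 11))) && ((!(2*data[1] <= 2*buf[x] + 2*x + 9)) ==> 3*buf[e + 4] + data[e + 4] < 11))) && ((!(2*data[1] <= 2*buf[x] + 2*x + 9)) ==> 3*buf[e + 4] + data[e + 4] < 11)
The weakest precondition is (2*data[1] <= 2*buf[x] + 2*x + 9 ==> ((2*data[1] <= 2*buf[x] + 2*x + 9 ==> ((2*data[1] <= 2*buf[x] + 2*x + 9 ==> ((2*data[1] <= 2*buf[x] + 2*x + 9 ==> ((!(2*data[1] <= 2*buf[x] + 2*x + 9)) && 3*buf[e + 4] + data[e + 4] < 11)) && ((!(2*data[1] <= 2*buf[x] + 2*x + 9)) ==> 3*buf[e + 4] + data[e + 4] < 11))) && ((!(2*data[1] <= 2*buf[x] + 2*x + 9)) ==> 3*buf[e + 4] + data[e + 4] < 11))) && ((!(2*data[1] <= 2*buf[x] + 2*x + 9)) ==> 3*buf[e + 4] + data[e + 4] < 11))) && ((!(2*data[1] <= 2*buf[x] + 2*x + 9)) ==> 3*buf[e + 4] + data[e + 4] < 11).
Check whether (2*data[1] <= 2*buf[x] + 2*x + 9 ==> ((2*data[1] <= 2*buf[x] + 2*x + 9 ==> ((2*data[1] <= 2*buf[x] + 2*x + 9 ==> ((2*data[1] <= 2*buf[x] + 2*x + 9 ==> ((!(2*data[1] <= 2*buf[x] + 2*x + 9)) && 3*buf[5] + data[5] < 11)) && ((!(2*data[1] <= 2*buf[x] + 2*x + 9)) ==> 3*buf[5] + data[5] < 11))) && ((!(2*data[1] <= 2*buf[x] + 2*x + 9)) ==> 3*buf[5] + data[5] < 11))) && ((!(2*data[1] <= 2*buf[x] + 2*x + 9)) ==> 3*buf[5] + data[5] < 11))) && ((!(2*data[1] <= 2*buf[x] + 2*x + 9)) ==> 3*buf[5] + data[5] < 11) && e == 5 implies it.
Countermodel: at the initial state buf = {[1] = -15526, [5] = -6516, [9] = 11794, [15521] = -15526, elsewhere -15526}, data = {[1] = 0, [5] = -30152, [9] = -35371, [15521] = 0, elsewhere 0}, e = 5, x = 15521, the precondition holds but the weakest precondition fails.
Answer: invalid


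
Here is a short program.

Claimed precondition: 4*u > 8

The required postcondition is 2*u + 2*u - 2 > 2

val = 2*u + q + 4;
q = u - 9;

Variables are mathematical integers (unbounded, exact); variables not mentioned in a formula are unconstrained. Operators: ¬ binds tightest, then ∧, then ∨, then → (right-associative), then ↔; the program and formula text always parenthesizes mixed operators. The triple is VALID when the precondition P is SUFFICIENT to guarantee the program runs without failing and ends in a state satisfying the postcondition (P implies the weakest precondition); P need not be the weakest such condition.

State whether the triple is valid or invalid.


Working backward. After the program, the postcondition 2*u + 2*u - 2 > 2 must hold; in canonical form it is 4*u > 4.
Before q := u - 9: 4*u > 4
Before val := 2*u + q + 4: 4*u > 4
The weakest precondition is 4*u > 4.
Check whether 4*u > 8 implies it.
Every state satisfying the precondition satisfies the weakest precondition: the implication holds.
Answer: valid


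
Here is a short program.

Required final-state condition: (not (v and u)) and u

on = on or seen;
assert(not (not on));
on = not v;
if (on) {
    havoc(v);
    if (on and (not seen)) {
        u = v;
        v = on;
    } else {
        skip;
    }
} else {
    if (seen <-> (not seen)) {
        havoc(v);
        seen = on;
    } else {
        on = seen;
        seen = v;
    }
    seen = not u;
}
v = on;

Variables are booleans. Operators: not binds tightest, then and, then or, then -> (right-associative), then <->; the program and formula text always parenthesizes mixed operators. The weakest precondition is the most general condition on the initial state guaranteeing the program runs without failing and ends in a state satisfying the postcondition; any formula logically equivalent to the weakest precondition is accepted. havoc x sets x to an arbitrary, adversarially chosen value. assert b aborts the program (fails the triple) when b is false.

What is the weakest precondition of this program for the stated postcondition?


Working backward. After the program, (not (v and u)) and u must hold.
Before v := on: (not (on and u)) and u
Then branch requires ((on and (not seen)) -> (not on)) and ((not (on and (not seen))) -> ((not (on and u)) and u)) and (not (on and (not seen))); else branch requires ((seen <-> (not seen)) -> ((not (on and u)) and u)) and ((not (seen <-> (not seen))) -> ((not (seen and u)) and u)).
Before the if: (on -> (((on and (not seen)) -> (not on)) and ((not (on and (not seen))) -> ((not (on and u)) and u)) and (not (on and (not seen))))) and ((not on) -> (((seen <-> (not seen)) -> ((not (on and u)) and u)) and ((not (seen <-> (not seen))) -> ((not (seen and u)) and u))))
Before on := not v: ((not v) -> ((((not v) and (not seen)) -> v) and ((not ((not v) and (not seen))) -> ((not ((not v) and u)) and u)) and (not ((not v) and (not seen))))) and (v -> (((seen <-> (not seen)) -> ((not ((not v) and u)) and u)) and ((not (seen <-> (not seen))) -> ((not (seen and u)) and u))))
Before assert not (not on): on and ((not v) -> ((((not v) and (not seen)) -> v) and ((not ((not v) and (not seen))) -> ((not ((not v) and u)) and u)) and (not ((not v) and (not seen))))) and (v -> (((seen <-> (not seen)) -> ((not ((not v) and u)) and u)) and ((not (seen <-> (not seen))) -> ((not (seen and u)) and u))))
Before on := on or seen: (on or seen) and ((not v) -> ((((not v) and (not seen)) -> v) and ((not ((not v) and (not seen))) -> ((not ((not v) and u)) and u)) and (not ((not v) and (not seen))))) and (v -> (((seen <-> (not seen)) -> ((not ((not v) and u)) and u)) and ((not (seen <-> (not seen))) -> ((not (seen and u)) and u))))
Answer: WP = (on or seen) and ((not v) -> ((((not v) and (not seen)) -> v) and ((not ((not v) and (not seen))) -> ((not ((not v) and u)) and u)) and (not ((not v) and (not seen))))) and (v -> (((seen <-> (not seen)) -> ((not ((not v) and u)) and u)) and ((not (seen <-> (not seen))) -> ((not (seen and u)) and u))))
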